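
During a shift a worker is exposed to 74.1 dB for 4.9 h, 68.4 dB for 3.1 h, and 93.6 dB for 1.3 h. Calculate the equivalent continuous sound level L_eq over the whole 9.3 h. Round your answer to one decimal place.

Weight each interval's intensity by its duration and average over T = 9.3 h:
Σ tᵢ·10^(Lᵢ/10) = 4.9·10^(74.1/10) + 3.1·10^(68.4/10) + 1.3·10^(93.6/10) = 3.126e+09.
L_eq = 10·log₁₀(3.126e+09/9.3) = 85.26 dB.

85.3 dB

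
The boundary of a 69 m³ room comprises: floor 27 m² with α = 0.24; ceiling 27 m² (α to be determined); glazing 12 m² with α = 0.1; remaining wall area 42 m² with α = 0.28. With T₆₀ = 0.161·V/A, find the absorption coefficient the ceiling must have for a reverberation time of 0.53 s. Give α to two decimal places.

From T₆₀ = 0.161·V/A, the target T₆₀ = 0.53 s needs A = 0.161·69/0.53 = 20.96 m².
Absorption from the other surfaces = 27·0.24 + 12·0.1 + 42·0.28 = 19.44 m², so the ceiling must supply 1.52 m² over 27 m².
α = 1.52/27 = 0.056.

0.06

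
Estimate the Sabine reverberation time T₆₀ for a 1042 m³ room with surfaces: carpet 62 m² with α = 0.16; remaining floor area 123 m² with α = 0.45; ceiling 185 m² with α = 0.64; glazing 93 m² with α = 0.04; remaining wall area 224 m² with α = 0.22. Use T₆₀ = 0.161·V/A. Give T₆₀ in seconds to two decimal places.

0.71 s

Total absorption A = 62·0.16 + 123·0.45 + 185·0.64 + 93·0.04 + 224·0.22 = 236.67 m² sabins.
T₆₀ = 0.161 × 1042 / 236.67 = 0.709 s.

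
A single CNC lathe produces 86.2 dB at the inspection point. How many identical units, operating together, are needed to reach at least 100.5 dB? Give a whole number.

27

The shortfall is 100.5 − 86.2 = 14.3 dB, and N units add 10·log₁₀ N, so need 10·log₁₀ N ≥ 14.3.
N ≥ 10^(14.3/10) = 26.915, so N = 27.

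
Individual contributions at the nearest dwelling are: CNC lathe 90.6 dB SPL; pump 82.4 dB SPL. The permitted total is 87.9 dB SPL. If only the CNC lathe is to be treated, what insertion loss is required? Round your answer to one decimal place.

4.1 dB

The untreated sources together contribute 10^(82.4/10) = 1.738e+08, i.e. 82.40 dB SPL.
To meet 87.9 dB SPL overall, the treated CNC lathe may contribute at most 10^(87.9/10) − 1.738e+08 = 4.428e+08, i.e. 86.46 dB SPL.
So the CNC lathe must be reduced from 90.6 to 86.46 dB SPL: IL = 4.14 dB.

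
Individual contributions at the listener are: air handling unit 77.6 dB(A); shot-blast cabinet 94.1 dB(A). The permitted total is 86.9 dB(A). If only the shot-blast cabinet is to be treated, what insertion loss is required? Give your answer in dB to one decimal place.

Fixed contribution from the other source: Σ 10^(L/10) = 10^(77.6/10) = 5.754e+07 (77.60 dB(A)).
To meet 86.9 dB(A) overall, the treated shot-blast cabinet may contribute at most 10^(86.9/10) − 5.754e+07 = 4.322e+08, i.e. 86.36 dB(A).
So the shot-blast cabinet must be reduced from 94.1 to 86.36 dB(A): IL = 7.74 dB.

7.7 dB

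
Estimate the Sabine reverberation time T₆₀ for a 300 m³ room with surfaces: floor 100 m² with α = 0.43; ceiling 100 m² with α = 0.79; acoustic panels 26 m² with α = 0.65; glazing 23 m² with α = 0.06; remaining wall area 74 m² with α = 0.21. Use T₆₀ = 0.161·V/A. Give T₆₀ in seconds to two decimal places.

0.31 s

A = Σ Sᵢαᵢ = 100·0.43 + 100·0.79 + 26·0.65 + 23·0.06 + 74·0.21 = 155.82 m².
T₆₀ = 0.161 × 300 / 155.82 = 0.310 s.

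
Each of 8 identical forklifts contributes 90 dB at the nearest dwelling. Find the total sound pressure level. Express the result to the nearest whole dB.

N identical incoherent sources raise the level by 10·log₁₀ N.
L_total = 90 + 10·log₁₀(8) = 90 + 9.031 = 99.03 dB.

99 dB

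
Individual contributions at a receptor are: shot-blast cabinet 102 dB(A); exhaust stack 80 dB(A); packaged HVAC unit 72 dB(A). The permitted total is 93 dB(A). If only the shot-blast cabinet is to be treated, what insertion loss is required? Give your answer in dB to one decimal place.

9.3 dB

Fixed contribution from the other sources: Σ 10^(L/10) = 10^(80/10) + 10^(72/10) = 1.158e+08 (80.64 dB(A)).
The limit corresponds to 10^(93/10) = 1.995e+09; subtracting the fixed part leaves 1.879e+09 for the shot-blast cabinet, i.e. 92.74 dB(A).
So the shot-blast cabinet must be reduced from 102 to 92.74 dB(A): IL = 9.26 dB.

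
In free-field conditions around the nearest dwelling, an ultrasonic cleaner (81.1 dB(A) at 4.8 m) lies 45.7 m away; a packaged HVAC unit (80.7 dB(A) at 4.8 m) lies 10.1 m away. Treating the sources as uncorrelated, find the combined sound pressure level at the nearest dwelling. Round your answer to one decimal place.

74.5 dB(A)

First find each source's level at the receiver (point-source: −20·log₁₀(r/r_ref)), then combine on an intensity basis.
ultrasonic cleaner: 81.1 − 20·log₁₀(45.7/4.8) = 81.1 − 19.57 = 61.53 dB(A).
packaged HVAC unit: 80.7 − 20·log₁₀(10.1/4.8) = 80.7 − 6.46 = 74.24 dB(A).
Σ 10^(L/10) = 2.796e+07 → L_total = 10·log₁₀(2.796e+07) = 74.46 dB(A).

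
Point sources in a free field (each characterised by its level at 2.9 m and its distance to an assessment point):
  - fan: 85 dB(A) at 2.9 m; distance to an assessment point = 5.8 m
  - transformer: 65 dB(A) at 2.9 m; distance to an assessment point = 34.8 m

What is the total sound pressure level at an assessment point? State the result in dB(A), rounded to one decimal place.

First find each source's level at the receiver (point-source: −20·log₁₀(r/r_ref)), then combine on an intensity basis.
fan: 85 − 20·log₁₀(5.8/2.9) = 85 − 6.02 = 78.98 dB(A).
transformer: 65 − 20·log₁₀(34.8/2.9) = 65 − 21.58 = 43.42 dB(A).
Σ 10^(L/10) = 7.908e+07 → L_total = 10·log₁₀(7.908e+07) = 78.98 dB(A).

79.0 dB(A)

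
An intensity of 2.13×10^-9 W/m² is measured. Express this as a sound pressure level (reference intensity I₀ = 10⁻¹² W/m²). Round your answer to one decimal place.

33.3 dB

I/I₀ = 2.13×10^-9/10⁻¹² = 2.13×10^3, and L = 10·log₁₀(I/I₀).
L = 10·(0.3284 + 3) = 33.28 dB.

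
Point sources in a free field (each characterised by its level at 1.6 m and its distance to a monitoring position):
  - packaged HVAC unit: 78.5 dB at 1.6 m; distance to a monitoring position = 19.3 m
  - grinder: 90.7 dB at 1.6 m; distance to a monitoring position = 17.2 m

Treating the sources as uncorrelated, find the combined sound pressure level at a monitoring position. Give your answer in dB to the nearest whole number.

Propagate each source to the receiver with L = L_ref − 20·log₁₀(r/r_ref), then add intensities.
packaged HVAC unit: 78.5 − 20·log₁₀(19.3/1.6) = 78.5 − 21.63 = 56.87 dB.
grinder: 90.7 − 20·log₁₀(17.2/1.6) = 90.7 − 20.63 = 70.07 dB.
Σ 10^(L/10) = 1.065e+07 → L_total = 10·log₁₀(1.065e+07) = 70.27 dB.

70 dB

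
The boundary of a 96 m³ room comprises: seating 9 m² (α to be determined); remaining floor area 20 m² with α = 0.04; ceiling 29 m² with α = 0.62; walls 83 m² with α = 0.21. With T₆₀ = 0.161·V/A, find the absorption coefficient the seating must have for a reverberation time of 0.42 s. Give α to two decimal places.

0.07

From T₆₀ = 0.161·V/A, the target T₆₀ = 0.42 s needs A = 0.161·96/0.42 = 36.80 m².
Absorption from the other surfaces = 20·0.04 + 29·0.62 + 83·0.21 = 36.21 m², so the seating must supply 0.59 m² over 9 m².
α = 0.59/9 = 0.066.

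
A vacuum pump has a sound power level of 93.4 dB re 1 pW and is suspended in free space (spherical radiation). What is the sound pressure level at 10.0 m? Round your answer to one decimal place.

Free-field spherical radiation: L_p = L_w − 10·log₁₀(4π·r²), r = 10.0 m.
4π·r² = 1257 m², 10·log₁₀ of that is 30.992 dB.
L_p = 93.4 − 30.992 = 62.41 dB.

62.4 dB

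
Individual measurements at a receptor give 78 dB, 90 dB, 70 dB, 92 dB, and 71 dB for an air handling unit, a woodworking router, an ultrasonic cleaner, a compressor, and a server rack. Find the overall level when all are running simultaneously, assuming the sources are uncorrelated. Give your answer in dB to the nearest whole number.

94 dB

For uncorrelated sources the intensities add, so convert each level to linear form, sum, and take 10·log₁₀ of the total.
Σ 10^(L/10) = 10^(78/10) + 10^(90/10) + 10^(70/10) + 10^(92/10) + 10^(71/10) = 2.671e+09.
L_total = 10·log₁₀(2.671e+09) = 94.27 dB.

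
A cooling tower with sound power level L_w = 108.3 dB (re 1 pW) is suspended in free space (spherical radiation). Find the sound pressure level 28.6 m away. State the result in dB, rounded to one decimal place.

68.2 dB

The power spreads over a sphere of area 4π·r², so L_p = L_w − 10·log₁₀(4π·r²).
4π·r² = 1.028e+04 m², 10·log₁₀ of that is 40.119 dB.
L_p = 108.3 − 40.119 = 68.18 dB.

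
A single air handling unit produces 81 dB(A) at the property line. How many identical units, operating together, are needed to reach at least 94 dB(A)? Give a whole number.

20

N identical sources give L₁ + 10·log₁₀ N, so require 10·log₁₀ N ≥ 94 − 81 = 13.0 dB.
N ≥ 10^(13.0/10) = 19.953, so N = 20.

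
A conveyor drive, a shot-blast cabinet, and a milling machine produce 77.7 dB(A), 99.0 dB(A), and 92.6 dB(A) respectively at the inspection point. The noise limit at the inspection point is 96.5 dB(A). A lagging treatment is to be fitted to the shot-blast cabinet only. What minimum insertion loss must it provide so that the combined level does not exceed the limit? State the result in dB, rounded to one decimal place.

4.9 dB

The untreated sources together contribute 10^(77.7/10) + 10^(92.6/10) = 1.879e+09, i.e. 92.74 dB(A).
To meet 96.5 dB(A) overall, the treated shot-blast cabinet may contribute at most 10^(96.5/10) − 1.879e+09 = 2.588e+09, i.e. 94.13 dB(A).
Required insertion loss = 99.0 − 94.13 = 4.87 dB.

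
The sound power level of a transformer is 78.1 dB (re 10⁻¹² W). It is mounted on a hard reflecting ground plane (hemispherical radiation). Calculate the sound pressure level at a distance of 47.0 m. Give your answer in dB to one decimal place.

L_p = L_w − 10·log₁₀(2π·r²) with r = 47.0 m.
2π·r² = 1.388e+04 m², 10·log₁₀ of that is 41.424 dB.
L_p = 78.1 − 41.424 = 36.68 dB.

36.7 dB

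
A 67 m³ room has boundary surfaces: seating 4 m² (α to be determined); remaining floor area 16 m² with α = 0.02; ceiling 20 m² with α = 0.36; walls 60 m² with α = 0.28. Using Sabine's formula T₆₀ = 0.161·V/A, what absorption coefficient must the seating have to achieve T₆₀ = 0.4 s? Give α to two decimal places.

From T₆₀ = 0.161·V/A, the target T₆₀ = 0.4 s needs A = 0.161·67/0.4 = 26.97 m².
Absorption from the other surfaces = 16·0.02 + 20·0.36 + 60·0.28 = 24.32 m², so the seating must supply 2.65 m² over 4 m².
α = 2.65/4 = 0.662.

0.66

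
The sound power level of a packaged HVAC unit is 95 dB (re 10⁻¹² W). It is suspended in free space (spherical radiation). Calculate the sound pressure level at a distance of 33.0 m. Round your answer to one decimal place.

53.6 dB

L_p = L_w − 10·log₁₀(4π·r²) with r = 33.0 m.
4π·r² = 1.368e+04 m², 10·log₁₀ of that is 41.362 dB.
L_p = 95 − 41.362 = 53.64 dB.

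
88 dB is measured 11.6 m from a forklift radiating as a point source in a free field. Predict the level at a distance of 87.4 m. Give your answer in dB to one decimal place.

70.5 dB

For a point source, L₂ = L₁ − 20·log₁₀(r₂/r₁).
L₂ = 88 − 20·log₁₀(87.4/11.6) = 88 − 17.541 = 70.46 dB.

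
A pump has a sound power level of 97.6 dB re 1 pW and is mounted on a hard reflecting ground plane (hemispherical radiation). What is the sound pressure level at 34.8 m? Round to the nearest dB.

59 dB

The power spreads over a hemisphere of area 2π·r², so L_p = L_w − 10·log₁₀(2π·r²).
2π·r² = 7609 m², 10·log₁₀ of that is 38.813 dB.
L_p = 97.6 − 38.813 = 58.79 dB.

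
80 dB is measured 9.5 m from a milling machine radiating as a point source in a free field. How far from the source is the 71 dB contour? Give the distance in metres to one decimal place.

26.8 m

Point-source spreading drops the level by 20·log₁₀(r₂/r₁); inverting, r₂/r₁ = 10^(ΔL/20).
r₂ = 9.5·10^((80−71)/20) = 9.5·10^(9.0/20) = 26.77 m.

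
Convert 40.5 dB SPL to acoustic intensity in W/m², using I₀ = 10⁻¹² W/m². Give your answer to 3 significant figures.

1.12e-08 W/m²

L = 10·log₁₀(I/I₀) ⇒ I = I₀·10^(L/10) = 10⁻¹² × 10^4.05.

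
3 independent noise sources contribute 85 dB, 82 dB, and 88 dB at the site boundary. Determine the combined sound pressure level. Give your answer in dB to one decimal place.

90.4 dB

For uncorrelated sources the intensities add, so convert each level to linear form, sum, and take 10·log₁₀ of the total.
Σ 10^(L/10) = 10^(85/10) + 10^(82/10) + 10^(88/10) = 1.106e+09.
L_total = 10·log₁₀(1.106e+09) = 90.44 dB.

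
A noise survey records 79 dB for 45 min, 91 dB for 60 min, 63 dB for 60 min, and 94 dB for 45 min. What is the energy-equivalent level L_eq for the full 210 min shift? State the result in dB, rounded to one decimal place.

89.6 dB

The energy average is taken in the linear domain: L_eq = 10·log₁₀[(Σ tᵢ·10^(Lᵢ/10))/T], T = 210 min.
Σ tᵢ·10^(Lᵢ/10) = 45·10^(79/10) + 60·10^(91/10) + 60·10^(63/10) + 45·10^(94/10) = 1.923e+11.
L_eq = 10·log₁₀(1.923e+11/210) = 89.62 dB.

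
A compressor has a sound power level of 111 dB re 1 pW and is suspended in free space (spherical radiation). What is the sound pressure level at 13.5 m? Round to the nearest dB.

77 dB

The power spreads over a sphere of area 4π·r², so L_p = L_w − 10·log₁₀(4π·r²).
4π·r² = 2290 m², 10·log₁₀ of that is 33.599 dB.
L_p = 111 − 33.599 = 77.40 dB.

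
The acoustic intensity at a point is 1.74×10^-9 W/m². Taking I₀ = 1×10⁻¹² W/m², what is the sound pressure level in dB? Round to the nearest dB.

Dividing by I₀ shifts the exponent by 12: I/I₀ = 1.74×10^3.
L = 10·(0.2405 + 3) = 32.41 dB.

32 dB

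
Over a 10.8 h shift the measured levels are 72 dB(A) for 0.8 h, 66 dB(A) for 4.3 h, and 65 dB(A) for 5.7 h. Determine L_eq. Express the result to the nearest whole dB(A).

66 dB(A)

L_eq = 10·log₁₀[(1/T)·Σ tᵢ·10^(Lᵢ/10)] with T = 10.8 h.
Σ tᵢ·10^(Lᵢ/10) = 0.8·10^(72/10) + 4.3·10^(66/10) + 5.7·10^(65/10) = 4.782e+07.
L_eq = 10·log₁₀(4.782e+07/10.8) = 66.46 dB(A).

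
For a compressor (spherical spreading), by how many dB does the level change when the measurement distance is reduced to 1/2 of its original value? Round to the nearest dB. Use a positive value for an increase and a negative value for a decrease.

With spherical spreading the level changes by −20·log₁₀(r₂/r₁).
ΔL = −20·log₁₀(0.5) = +6.02 dB.

+6 dB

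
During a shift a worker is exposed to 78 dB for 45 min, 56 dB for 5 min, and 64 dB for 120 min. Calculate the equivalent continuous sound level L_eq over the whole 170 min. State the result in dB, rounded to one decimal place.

The energy average is taken in the linear domain: L_eq = 10·log₁₀[(Σ tᵢ·10^(Lᵢ/10))/T], T = 170 min.
Σ tᵢ·10^(Lᵢ/10) = 45·10^(78/10) + 5·10^(56/10) + 120·10^(64/10) = 3.143e+09.
L_eq = 10·log₁₀(3.143e+09/170) = 72.67 dB.

72.7 dB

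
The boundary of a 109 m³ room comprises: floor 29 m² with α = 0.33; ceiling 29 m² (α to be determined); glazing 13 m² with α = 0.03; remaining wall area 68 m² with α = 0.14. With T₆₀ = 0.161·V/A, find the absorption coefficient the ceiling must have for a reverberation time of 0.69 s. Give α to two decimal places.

A = 0.161·V/T₆₀ = 0.161·109/0.69 = 25.43 m² sabins.
Absorption from the other surfaces = 29·0.33 + 13·0.03 + 68·0.14 = 19.48 m², so the ceiling must supply 5.95 m² over 29 m².
α = 5.95/29 = 0.205.

0.21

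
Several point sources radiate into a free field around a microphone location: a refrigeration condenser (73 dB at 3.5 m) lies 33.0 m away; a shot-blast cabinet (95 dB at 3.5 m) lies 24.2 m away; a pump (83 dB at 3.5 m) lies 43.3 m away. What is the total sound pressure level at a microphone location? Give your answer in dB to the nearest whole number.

78 dB

Apply inverse-square spreading to bring every level to the receiver, then sum 10^(L/10).
refrigeration condenser: 73 − 20·log₁₀(33.0/3.5) = 73 − 19.49 = 53.51 dB.
shot-blast cabinet: 95 − 20·log₁₀(24.2/3.5) = 95 − 16.79 = 78.21 dB.
pump: 83 − 20·log₁₀(43.3/3.5) = 83 − 21.85 = 61.15 dB.
Σ 10^(L/10) = 6.767e+07 → L_total = 10·log₁₀(6.767e+07) = 78.30 dB.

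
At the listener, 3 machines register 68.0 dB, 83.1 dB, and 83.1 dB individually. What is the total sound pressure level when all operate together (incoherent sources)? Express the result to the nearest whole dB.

86 dB

For uncorrelated sources the intensities add, so convert each level to linear form, sum, and take 10·log₁₀ of the total.
Σ 10^(L/10) = 10^(68.0/10) + 10^(83.1/10) + 10^(83.1/10) = 4.147e+08.
L_total = 10·log₁₀(4.147e+08) = 86.18 dB.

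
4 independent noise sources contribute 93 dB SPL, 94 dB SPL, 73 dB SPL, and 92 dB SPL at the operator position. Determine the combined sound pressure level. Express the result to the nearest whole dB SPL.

For uncorrelated sources the intensities add, so convert each level to linear form, sum, and take 10·log₁₀ of the total.
Σ 10^(L/10) = 10^(93/10) + 10^(94/10) + 10^(73/10) + 10^(92/10) = 6.112e+09.
L_total = 10·log₁₀(6.112e+09) = 97.86 dB SPL.

98 dB SPL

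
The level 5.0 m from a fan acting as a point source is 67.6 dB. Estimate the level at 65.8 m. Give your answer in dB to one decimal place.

Point-source attenuation: ΔL = 20·log₁₀(r₂/r₁) = 20·log₁₀(65.8/5.0) = 22.385 dB.
L₂ = 67.6 − 20·log₁₀(65.8/5.0) = 67.6 − 22.385 = 45.21 dB.

45.2 dB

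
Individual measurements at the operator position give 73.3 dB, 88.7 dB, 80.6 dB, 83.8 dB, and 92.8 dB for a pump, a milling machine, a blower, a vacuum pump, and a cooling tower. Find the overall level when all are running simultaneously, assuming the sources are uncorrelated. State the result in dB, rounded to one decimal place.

94.8 dB

Incoherent sources combine by intensity addition: L_total = 10·log₁₀(Σ 10^(L_i/10)).
Σ 10^(L/10) = 10^(73.3/10) + 10^(88.7/10) + 10^(80.6/10) + 10^(83.8/10) + 10^(92.8/10) = 3.023e+09.
L_total = 10·log₁₀(3.023e+09) = 94.80 dB.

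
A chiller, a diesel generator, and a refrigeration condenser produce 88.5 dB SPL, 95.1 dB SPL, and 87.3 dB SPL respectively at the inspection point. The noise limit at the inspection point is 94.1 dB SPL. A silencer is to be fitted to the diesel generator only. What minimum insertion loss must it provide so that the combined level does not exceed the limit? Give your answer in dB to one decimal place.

Everything except the diesel generator sums to 10^(88.5/10) + 10^(87.3/10) = 1.245e+09 in linear terms, 90.95 dB SPL.
To meet 94.1 dB SPL overall, the treated diesel generator may contribute at most 10^(94.1/10) − 1.245e+09 = 1.325e+09, i.e. 91.22 dB SPL.
So the diesel generator must be reduced from 95.1 to 91.22 dB SPL: IL = 3.88 dB.

3.9 dB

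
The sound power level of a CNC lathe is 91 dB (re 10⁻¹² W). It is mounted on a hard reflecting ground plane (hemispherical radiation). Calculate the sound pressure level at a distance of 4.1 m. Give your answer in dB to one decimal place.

The power spreads over a hemisphere of area 2π·r², so L_p = L_w − 10·log₁₀(2π·r²).
2π·r² = 105.6 m², 10·log₁₀ of that is 20.237 dB.
L_p = 91 − 20.237 = 70.76 dB.

70.8 dB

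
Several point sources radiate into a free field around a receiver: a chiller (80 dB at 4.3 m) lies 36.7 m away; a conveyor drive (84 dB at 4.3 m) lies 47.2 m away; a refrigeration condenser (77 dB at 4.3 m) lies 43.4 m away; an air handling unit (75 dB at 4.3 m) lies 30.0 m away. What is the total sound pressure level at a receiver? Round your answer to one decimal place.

66.6 dB

First find each source's level at the receiver (point-source: −20·log₁₀(r/r_ref)), then combine on an intensity basis.
chiller: 80 − 20·log₁₀(36.7/4.3) = 80 − 18.62 = 61.38 dB.
conveyor drive: 84 − 20·log₁₀(47.2/4.3) = 84 − 20.81 = 63.19 dB.
refrigeration condenser: 77 − 20·log₁₀(43.4/4.3) = 77 − 20.08 = 56.92 dB.
air handling unit: 75 − 20·log₁₀(30.0/4.3) = 75 − 16.87 = 58.13 dB.
Σ 10^(L/10) = 4.599e+06 → L_total = 10·log₁₀(4.599e+06) = 66.63 dB.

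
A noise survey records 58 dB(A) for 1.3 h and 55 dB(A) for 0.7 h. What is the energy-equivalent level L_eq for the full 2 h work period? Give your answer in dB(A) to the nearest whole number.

Weight each interval's intensity by its duration and average over T = 2 h:
Σ tᵢ·10^(Lᵢ/10) = 1.3·10^(58/10) + 0.7·10^(55/10) = 1.042e+06.
L_eq = 10·log₁₀(1.042e+06/2) = 57.17 dB(A).

57 dB(A)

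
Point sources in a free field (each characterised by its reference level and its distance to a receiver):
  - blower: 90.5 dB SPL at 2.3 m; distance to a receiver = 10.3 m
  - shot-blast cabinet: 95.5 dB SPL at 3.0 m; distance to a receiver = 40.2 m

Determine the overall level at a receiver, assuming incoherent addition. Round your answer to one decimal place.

Apply inverse-square spreading to bring every level to the receiver, then sum 10^(L/10).
blower: 90.5 − 20·log₁₀(10.3/2.3) = 90.5 − 13.02 = 77.48 dB SPL.
shot-blast cabinet: 95.5 − 20·log₁₀(40.2/3.0) = 95.5 − 22.54 = 72.96 dB SPL.
Σ 10^(L/10) = 7.571e+07 → L_total = 10·log₁₀(7.571e+07) = 78.79 dB SPL.

78.8 dB SPL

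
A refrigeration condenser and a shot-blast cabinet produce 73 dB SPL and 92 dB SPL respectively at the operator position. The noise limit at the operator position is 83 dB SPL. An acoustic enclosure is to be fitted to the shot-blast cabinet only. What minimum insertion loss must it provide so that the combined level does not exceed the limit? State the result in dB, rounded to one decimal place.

9.5 dB

Fixed contribution from the other source: Σ 10^(L/10) = 10^(73/10) = 1.995e+07 (73.00 dB SPL).
To meet 83 dB SPL overall, the treated shot-blast cabinet may contribute at most 10^(83/10) − 1.995e+07 = 1.796e+08, i.e. 82.54 dB SPL.
Required insertion loss = 92 − 82.54 = 9.46 dB.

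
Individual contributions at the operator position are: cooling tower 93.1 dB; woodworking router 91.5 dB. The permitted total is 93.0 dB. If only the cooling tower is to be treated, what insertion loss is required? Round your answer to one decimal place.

5.4 dB

The untreated sources together contribute 10^(91.5/10) = 1.413e+09, i.e. 91.50 dB.
The limit corresponds to 10^(93.0/10) = 1.995e+09; subtracting the fixed part leaves 5.827e+08 for the cooling tower, i.e. 87.65 dB.
Required insertion loss = 93.1 − 87.65 = 5.45 dB.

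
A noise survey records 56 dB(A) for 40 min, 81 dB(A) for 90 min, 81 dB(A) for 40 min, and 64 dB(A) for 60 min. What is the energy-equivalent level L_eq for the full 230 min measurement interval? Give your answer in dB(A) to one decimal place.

78.6 dB(A)

The energy average is taken in the linear domain: L_eq = 10·log₁₀[(Σ tᵢ·10^(Lᵢ/10))/T], T = 230 min.
Σ tᵢ·10^(Lᵢ/10) = 40·10^(56/10) + 90·10^(81/10) + 40·10^(81/10) + 60·10^(64/10) = 1.653e+10.
L_eq = 10·log₁₀(1.653e+10/230) = 78.57 dB(A).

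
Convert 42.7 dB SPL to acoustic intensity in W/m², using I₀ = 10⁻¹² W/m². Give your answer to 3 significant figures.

I/I₀ = 10^(42.7/10) = 1.862e+04, so I = 1.862e+04 × 10⁻¹² W/m².

1.86e-08 W/m²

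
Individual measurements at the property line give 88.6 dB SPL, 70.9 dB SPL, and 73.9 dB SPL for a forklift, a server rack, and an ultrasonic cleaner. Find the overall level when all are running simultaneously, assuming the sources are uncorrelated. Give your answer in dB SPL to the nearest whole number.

For uncorrelated sources the intensities add, so convert each level to linear form, sum, and take 10·log₁₀ of the total.
Σ 10^(L/10) = 10^(88.6/10) + 10^(70.9/10) + 10^(73.9/10) = 7.613e+08.
L_total = 10·log₁₀(7.613e+08) = 88.82 dB SPL.

89 dB SPL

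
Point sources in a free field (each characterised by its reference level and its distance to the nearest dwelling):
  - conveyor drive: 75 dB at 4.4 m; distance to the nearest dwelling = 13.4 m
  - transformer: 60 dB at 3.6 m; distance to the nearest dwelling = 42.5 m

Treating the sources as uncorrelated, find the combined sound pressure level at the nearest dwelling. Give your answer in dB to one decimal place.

65.3 dB

Propagate each source to the receiver with L = L_ref − 20·log₁₀(r/r_ref), then add intensities.
conveyor drive: 75 − 20·log₁₀(13.4/4.4) = 75 − 9.67 = 65.33 dB.
transformer: 60 − 20·log₁₀(42.5/3.6) = 60 − 21.44 = 38.56 dB.
Σ 10^(L/10) = 3.417e+06 → L_total = 10·log₁₀(3.417e+06) = 65.34 dB.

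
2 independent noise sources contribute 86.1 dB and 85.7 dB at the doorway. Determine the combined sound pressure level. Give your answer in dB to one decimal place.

88.9 dB

Incoherent sources combine by intensity addition: L_total = 10·log₁₀(Σ 10^(L_i/10)).
Σ 10^(L/10) = 10^(86.1/10) + 10^(85.7/10) = 7.789e+08.
L_total = 10·log₁₀(7.789e+08) = 88.91 dB.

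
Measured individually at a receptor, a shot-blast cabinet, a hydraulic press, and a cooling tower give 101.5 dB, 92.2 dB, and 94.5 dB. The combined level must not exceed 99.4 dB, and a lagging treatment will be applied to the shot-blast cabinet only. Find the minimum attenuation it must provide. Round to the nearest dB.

Everything except the shot-blast cabinet sums to 10^(92.2/10) + 10^(94.5/10) = 4.478e+09 in linear terms, 96.51 dB.
The limit corresponds to 10^(99.4/10) = 8.710e+09; subtracting the fixed part leaves 4.232e+09 for the shot-blast cabinet, i.e. 96.27 dB.
Required insertion loss = 101.5 − 96.27 = 5.23 dB.

5 dB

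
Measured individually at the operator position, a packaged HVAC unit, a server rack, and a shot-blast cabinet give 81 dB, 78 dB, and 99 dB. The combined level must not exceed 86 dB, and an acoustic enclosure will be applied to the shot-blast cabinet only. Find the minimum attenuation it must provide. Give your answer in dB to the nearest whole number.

16 dB

Everything except the shot-blast cabinet sums to 10^(81/10) + 10^(78/10) = 1.890e+08 in linear terms, 82.76 dB.
To meet 86 dB overall, the treated shot-blast cabinet may contribute at most 10^(86/10) − 1.890e+08 = 2.091e+08, i.e. 83.20 dB.
Required insertion loss = 99 − 83.20 = 15.80 dB.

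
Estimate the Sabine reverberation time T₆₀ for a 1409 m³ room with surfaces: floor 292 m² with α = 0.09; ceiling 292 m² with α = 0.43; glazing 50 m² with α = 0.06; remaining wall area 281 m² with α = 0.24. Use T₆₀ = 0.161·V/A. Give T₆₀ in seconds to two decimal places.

1.02 s

A = Σ Sᵢαᵢ = 292·0.09 + 292·0.43 + 50·0.06 + 281·0.24 = 222.28 m².
T₆₀ = 0.161 × 1409 / 222.28 = 1.021 s.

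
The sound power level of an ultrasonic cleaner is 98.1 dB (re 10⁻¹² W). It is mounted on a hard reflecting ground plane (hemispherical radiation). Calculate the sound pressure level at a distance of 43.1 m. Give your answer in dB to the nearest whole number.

57 dB

The power spreads over a hemisphere of area 2π·r², so L_p = L_w − 10·log₁₀(2π·r²).
2π·r² = 1.167e+04 m², 10·log₁₀ of that is 40.671 dB.
L_p = 98.1 − 40.671 = 57.43 dB.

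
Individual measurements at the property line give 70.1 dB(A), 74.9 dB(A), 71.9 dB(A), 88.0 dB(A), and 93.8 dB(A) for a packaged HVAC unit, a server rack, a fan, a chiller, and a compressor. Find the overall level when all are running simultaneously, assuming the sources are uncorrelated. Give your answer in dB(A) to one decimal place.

For uncorrelated sources the intensities add, so convert each level to linear form, sum, and take 10·log₁₀ of the total.
Σ 10^(L/10) = 10^(70.1/10) + 10^(74.9/10) + 10^(71.9/10) + 10^(88.0/10) + 10^(93.8/10) = 3.086e+09.
L_total = 10·log₁₀(3.086e+09) = 94.89 dB(A).

94.9 dB(A)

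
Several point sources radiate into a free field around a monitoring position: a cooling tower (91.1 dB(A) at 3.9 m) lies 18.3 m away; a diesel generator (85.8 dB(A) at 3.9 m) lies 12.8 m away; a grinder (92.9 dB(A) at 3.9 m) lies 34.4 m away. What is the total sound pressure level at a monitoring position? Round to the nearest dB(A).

Apply inverse-square spreading to bring every level to the receiver, then sum 10^(L/10).
cooling tower: 91.1 − 20·log₁₀(18.3/3.9) = 91.1 − 13.43 = 77.67 dB(A).
diesel generator: 85.8 − 20·log₁₀(12.8/3.9) = 85.8 − 10.32 = 75.48 dB(A).
grinder: 92.9 − 20·log₁₀(34.4/3.9) = 92.9 − 18.91 = 73.99 dB(A).
Σ 10^(L/10) = 1.189e+08 → L_total = 10·log₁₀(1.189e+08) = 80.75 dB(A).

81 dB(A)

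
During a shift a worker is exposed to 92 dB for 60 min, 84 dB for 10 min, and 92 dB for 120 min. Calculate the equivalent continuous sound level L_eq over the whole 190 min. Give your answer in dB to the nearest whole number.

92 dB

The energy average is taken in the linear domain: L_eq = 10·log₁₀[(Σ tᵢ·10^(Lᵢ/10))/T], T = 190 min.
Σ tᵢ·10^(Lᵢ/10) = 60·10^(92/10) + 10·10^(84/10) + 120·10^(92/10) = 2.878e+11.
L_eq = 10·log₁₀(2.878e+11/190) = 91.80 dB.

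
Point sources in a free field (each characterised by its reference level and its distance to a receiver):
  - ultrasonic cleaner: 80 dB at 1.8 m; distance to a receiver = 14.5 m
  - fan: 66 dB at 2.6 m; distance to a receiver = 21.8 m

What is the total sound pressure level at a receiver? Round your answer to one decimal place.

62.0 dB

Propagate each source to the receiver with L = L_ref − 20·log₁₀(r/r_ref), then add intensities.
ultrasonic cleaner: 80 − 20·log₁₀(14.5/1.8) = 80 − 18.12 = 61.88 dB.
fan: 66 − 20·log₁₀(21.8/2.6) = 66 − 18.47 = 47.53 dB.
Σ 10^(L/10) = 1.598e+06 → L_total = 10·log₁₀(1.598e+06) = 62.03 dB.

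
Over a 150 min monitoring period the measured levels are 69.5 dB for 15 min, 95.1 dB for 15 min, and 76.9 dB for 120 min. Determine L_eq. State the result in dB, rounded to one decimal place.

85.6 dB

Weight each interval's intensity by its duration and average over T = 150 min:
Σ tᵢ·10^(Lᵢ/10) = 15·10^(69.5/10) + 15·10^(95.1/10) + 120·10^(76.9/10) = 5.455e+10.
L_eq = 10·log₁₀(5.455e+10/150) = 85.61 dB.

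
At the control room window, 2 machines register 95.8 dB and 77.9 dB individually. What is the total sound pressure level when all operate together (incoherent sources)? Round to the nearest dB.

96 dB

For uncorrelated sources the intensities add, so convert each level to linear form, sum, and take 10·log₁₀ of the total.
Σ 10^(L/10) = 10^(95.8/10) + 10^(77.9/10) = 3.864e+09.
L_total = 10·log₁₀(3.864e+09) = 95.87 dB.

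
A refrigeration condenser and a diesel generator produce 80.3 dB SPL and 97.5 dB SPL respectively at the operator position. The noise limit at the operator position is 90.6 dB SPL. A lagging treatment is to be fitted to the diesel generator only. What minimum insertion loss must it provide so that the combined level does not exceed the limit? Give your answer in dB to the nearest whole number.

Fixed contribution from the other source: Σ 10^(L/10) = 10^(80.3/10) = 1.072e+08 (80.30 dB SPL).
The limit corresponds to 10^(90.6/10) = 1.148e+09; subtracting the fixed part leaves 1.041e+09 for the diesel generator, i.e. 90.17 dB SPL.
Required insertion loss = 97.5 − 90.17 = 7.33 dB.

7 dB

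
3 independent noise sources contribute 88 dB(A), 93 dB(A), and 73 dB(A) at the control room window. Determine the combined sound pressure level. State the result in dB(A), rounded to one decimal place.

Incoherent sources combine by intensity addition: L_total = 10·log₁₀(Σ 10^(L_i/10)).
Σ 10^(L/10) = 10^(88/10) + 10^(93/10) + 10^(73/10) = 2.646e+09.
L_total = 10·log₁₀(2.646e+09) = 94.23 dB(A).

94.2 dB(A)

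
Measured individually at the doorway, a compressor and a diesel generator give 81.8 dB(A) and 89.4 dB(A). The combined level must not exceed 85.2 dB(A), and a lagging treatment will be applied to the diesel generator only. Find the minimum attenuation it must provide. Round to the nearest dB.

7 dB

Everything except the diesel generator sums to 10^(81.8/10) = 1.514e+08 in linear terms, 81.80 dB(A).
The limit corresponds to 10^(85.2/10) = 3.311e+08; subtracting the fixed part leaves 1.798e+08 for the diesel generator, i.e. 82.55 dB(A).
So the diesel generator must be reduced from 89.4 to 82.55 dB(A): IL = 6.85 dB.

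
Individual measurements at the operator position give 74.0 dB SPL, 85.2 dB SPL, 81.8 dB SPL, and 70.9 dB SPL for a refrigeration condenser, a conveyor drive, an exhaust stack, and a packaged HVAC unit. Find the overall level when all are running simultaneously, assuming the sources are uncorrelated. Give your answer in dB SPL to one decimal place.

Incoherent sources combine by intensity addition: L_total = 10·log₁₀(Σ 10^(L_i/10)).
Σ 10^(L/10) = 10^(74.0/10) + 10^(85.2/10) + 10^(81.8/10) + 10^(70.9/10) = 5.199e+08.
L_total = 10·log₁₀(5.199e+08) = 87.16 dB SPL.

87.2 dB SPL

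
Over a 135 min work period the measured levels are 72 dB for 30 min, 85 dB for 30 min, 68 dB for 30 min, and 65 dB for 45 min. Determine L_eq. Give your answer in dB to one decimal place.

Weight each interval's intensity by its duration and average over T = 135 min:
Σ tᵢ·10^(Lᵢ/10) = 30·10^(72/10) + 30·10^(85/10) + 30·10^(68/10) + 45·10^(65/10) = 1.029e+10.
L_eq = 10·log₁₀(1.029e+10/135) = 78.82 dB.

78.8 dB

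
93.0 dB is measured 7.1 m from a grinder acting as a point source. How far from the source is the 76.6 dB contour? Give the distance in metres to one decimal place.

46.9 m

For a point source L₁ − L₂ = 20·log₁₀(r₂/r₁), so r₂ = r₁·10^((L₁−L₂)/20).
r₂ = 7.1·10^((93.0−76.6)/20) = 7.1·10^(16.4/20) = 46.91 m.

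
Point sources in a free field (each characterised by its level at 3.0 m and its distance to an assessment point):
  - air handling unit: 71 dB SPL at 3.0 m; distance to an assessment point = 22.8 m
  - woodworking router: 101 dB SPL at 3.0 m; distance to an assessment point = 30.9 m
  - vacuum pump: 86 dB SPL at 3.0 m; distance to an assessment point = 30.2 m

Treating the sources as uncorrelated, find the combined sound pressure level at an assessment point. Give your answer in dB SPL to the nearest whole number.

81 dB SPL

Apply inverse-square spreading to bring every level to the receiver, then sum 10^(L/10).
air handling unit: 71 − 20·log₁₀(22.8/3.0) = 71 − 17.62 = 53.38 dB SPL.
woodworking router: 101 − 20·log₁₀(30.9/3.0) = 101 − 20.26 = 80.74 dB SPL.
vacuum pump: 86 − 20·log₁₀(30.2/3.0) = 86 − 20.06 = 65.94 dB SPL.
Σ 10^(L/10) = 1.228e+08 → L_total = 10·log₁₀(1.228e+08) = 80.89 dB SPL.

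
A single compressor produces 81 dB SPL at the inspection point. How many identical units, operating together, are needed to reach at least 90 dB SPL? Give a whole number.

Need L₁ + 10·log₁₀ N ≥ 90, i.e. log₁₀ N ≥ 0.90.
N ≥ 10^(9.0/10) = 7.943, so N = 8.

8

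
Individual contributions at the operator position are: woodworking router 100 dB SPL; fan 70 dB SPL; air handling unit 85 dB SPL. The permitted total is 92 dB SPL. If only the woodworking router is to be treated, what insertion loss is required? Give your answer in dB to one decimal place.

Fixed contribution from the other sources: Σ 10^(L/10) = 10^(70/10) + 10^(85/10) = 3.262e+08 (85.14 dB SPL).
To meet 92 dB SPL overall, the treated woodworking router may contribute at most 10^(92/10) − 3.262e+08 = 1.259e+09, i.e. 91.00 dB SPL.
So the woodworking router must be reduced from 100 to 91.00 dB SPL: IL = 9.00 dB.

9.0 dB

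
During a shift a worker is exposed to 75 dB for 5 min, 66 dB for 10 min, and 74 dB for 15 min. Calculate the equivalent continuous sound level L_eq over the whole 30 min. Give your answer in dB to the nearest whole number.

73 dB

The energy average is taken in the linear domain: L_eq = 10·log₁₀[(Σ tᵢ·10^(Lᵢ/10))/T], T = 30 min.
Σ tᵢ·10^(Lᵢ/10) = 5·10^(75/10) + 10·10^(66/10) + 15·10^(74/10) = 5.747e+08.
L_eq = 10·log₁₀(5.747e+08/30) = 72.82 dB.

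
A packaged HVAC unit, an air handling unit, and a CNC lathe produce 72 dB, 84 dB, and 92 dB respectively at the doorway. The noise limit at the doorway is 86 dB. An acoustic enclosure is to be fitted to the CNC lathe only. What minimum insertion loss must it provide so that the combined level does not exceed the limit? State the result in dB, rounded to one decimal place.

10.8 dB

The untreated sources together contribute 10^(72/10) + 10^(84/10) = 2.670e+08, i.e. 84.27 dB.
To meet 86 dB overall, the treated CNC lathe may contribute at most 10^(86/10) − 2.670e+08 = 1.311e+08, i.e. 81.18 dB.
So the CNC lathe must be reduced from 92 to 81.18 dB: IL = 10.82 dB.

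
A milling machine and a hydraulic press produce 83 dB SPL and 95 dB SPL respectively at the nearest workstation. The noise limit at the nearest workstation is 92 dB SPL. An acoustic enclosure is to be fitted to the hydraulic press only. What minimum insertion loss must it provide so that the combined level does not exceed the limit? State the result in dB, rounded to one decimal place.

Fixed contribution from the other source: Σ 10^(L/10) = 10^(83/10) = 1.995e+08 (83.00 dB SPL).
To meet 92 dB SPL overall, the treated hydraulic press may contribute at most 10^(92/10) − 1.995e+08 = 1.385e+09, i.e. 91.42 dB SPL.
Required insertion loss = 95 − 91.42 = 3.58 dB.

3.6 dB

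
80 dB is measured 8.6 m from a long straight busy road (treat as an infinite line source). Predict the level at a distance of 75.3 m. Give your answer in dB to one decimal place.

Line-source attenuation: ΔL = 10·log₁₀(r₂/r₁) = 10·log₁₀(75.3/8.6) = 9.423 dB.
L₂ = 80 − 10·log₁₀(75.3/8.6) = 80 − 9.423 = 70.58 dB.

70.6 dB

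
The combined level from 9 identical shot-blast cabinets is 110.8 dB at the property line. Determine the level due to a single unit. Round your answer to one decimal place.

101.3 dB

9 equal contributions raise the level by 10·log₁₀ 9 = 9.542 dB, so each unit alone gives 110.8 − 9.542.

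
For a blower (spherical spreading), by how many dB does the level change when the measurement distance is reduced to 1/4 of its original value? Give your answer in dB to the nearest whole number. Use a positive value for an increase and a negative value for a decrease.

+12 dB

Point-source spreading: ΔL = −20·log₁₀(r₂/r₁).
ΔL = −20·log₁₀(0.25) = +12.04 dB.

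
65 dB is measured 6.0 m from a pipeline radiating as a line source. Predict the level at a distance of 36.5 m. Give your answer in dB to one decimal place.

57.2 dB

Cylindrical spreading from a line source gives a 10·log₁₀(r₂/r₁) drop.
L₂ = 65 − 10·log₁₀(36.5/6.0) = 65 − 7.841 = 57.16 dB.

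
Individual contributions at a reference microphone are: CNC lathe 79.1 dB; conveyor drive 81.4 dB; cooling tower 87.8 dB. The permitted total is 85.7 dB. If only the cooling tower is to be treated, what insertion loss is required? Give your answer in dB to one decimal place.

6.0 dB

The untreated sources together contribute 10^(79.1/10) + 10^(81.4/10) = 2.193e+08, i.e. 83.41 dB.
To meet 85.7 dB overall, the treated cooling tower may contribute at most 10^(85.7/10) − 2.193e+08 = 1.522e+08, i.e. 81.82 dB.
Required insertion loss = 87.8 − 81.82 = 5.98 dB.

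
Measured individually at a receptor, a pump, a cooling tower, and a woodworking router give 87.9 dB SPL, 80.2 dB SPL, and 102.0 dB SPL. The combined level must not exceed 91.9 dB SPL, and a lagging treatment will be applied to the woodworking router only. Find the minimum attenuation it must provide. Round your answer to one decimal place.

Fixed contribution from the other sources: Σ 10^(L/10) = 10^(87.9/10) + 10^(80.2/10) = 7.213e+08 (88.58 dB SPL).
To meet 91.9 dB SPL overall, the treated woodworking router may contribute at most 10^(91.9/10) − 7.213e+08 = 8.275e+08, i.e. 89.18 dB SPL.
Required insertion loss = 102.0 − 89.18 = 12.82 dB.

12.8 dB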